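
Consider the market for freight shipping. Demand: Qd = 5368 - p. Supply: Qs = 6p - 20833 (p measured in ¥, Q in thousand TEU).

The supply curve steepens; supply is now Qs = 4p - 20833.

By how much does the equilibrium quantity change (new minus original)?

Solve the original market: 5368 - p = 6p - 20833, hence p = 3743 and Q = 1625.
With the change applied: demand Qd = 5368 - p, supply Qs = 4p - 20833.
New equilibrium: 5368 - p = 4p - 20833 ⇒ 26201 = 5p ⇒ p = 5240.2, Q = 127.8.
ΔQ = 127.8 − 1625 = -1497.2.

-1497.2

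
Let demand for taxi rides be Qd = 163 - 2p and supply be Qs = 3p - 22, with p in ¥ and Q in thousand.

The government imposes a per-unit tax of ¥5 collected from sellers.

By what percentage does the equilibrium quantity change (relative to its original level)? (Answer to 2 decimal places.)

-6.74

Solve the original market: 163 - 2p = 3p - 22, hence p = 37 and Q = 89.
Since sellers keep the price net of the tax, the effective supply curve becomes Qs = 3p - 37.
Clearing the new market: 163 - 2p = 3p - 37, so p = 40 and Q = 83.
%ΔQ = (83 − 89) / 89 × 100 = -6.74%.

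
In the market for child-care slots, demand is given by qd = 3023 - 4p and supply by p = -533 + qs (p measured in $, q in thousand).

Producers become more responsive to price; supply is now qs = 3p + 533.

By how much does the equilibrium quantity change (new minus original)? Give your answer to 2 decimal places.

+569.14

Original equilibrium: 3023 - 4p = p + 533 gives 2490 = 5p, so p = 498 and q = 1031.
The shock moves the curves to qd = 3023 - 4p and qs = 3p + 533.
New equilibrium: 3023 - 4p = 3p + 533 ⇒ 2490 = 7p ⇒ p = 2490/7 ≈ 355.7143, q = 11201/7 ≈ 1600.1429.
Δq = 1600.1429 − 1031 = +569.14.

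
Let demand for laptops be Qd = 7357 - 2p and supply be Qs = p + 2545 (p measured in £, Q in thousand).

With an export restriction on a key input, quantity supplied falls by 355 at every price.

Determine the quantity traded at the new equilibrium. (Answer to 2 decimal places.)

Initially, 7357 - 2p = p + 2545, so 4812 = 3p and p = 1604, Q = 4149.
The shock moves the curves to Qd = 7357 - 2p and Qs = p + 2190.
New equilibrium: 7357 - 2p = p + 2190 ⇒ 5167 = 3p ⇒ p = 5167/3 ≈ 1722.3333, Q = 11737/3 ≈ 3912.3333.

3912.33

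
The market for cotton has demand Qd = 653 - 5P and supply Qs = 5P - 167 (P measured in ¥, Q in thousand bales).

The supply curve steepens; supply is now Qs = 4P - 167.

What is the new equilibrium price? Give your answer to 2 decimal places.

Original equilibrium: 653 - 5P = 5P - 167 gives 820 = 10P, so P = 82 and Q = 243.
After the shift, demand is Qd = 653 - 5P and supply is Qs = 4P - 167.
Equate the new curves: 653 - 5P = 4P - 167, giving 820 = 9P, P = 820/9 ≈ 91.1111, Q = 1777/9 ≈ 197.4444.

91.11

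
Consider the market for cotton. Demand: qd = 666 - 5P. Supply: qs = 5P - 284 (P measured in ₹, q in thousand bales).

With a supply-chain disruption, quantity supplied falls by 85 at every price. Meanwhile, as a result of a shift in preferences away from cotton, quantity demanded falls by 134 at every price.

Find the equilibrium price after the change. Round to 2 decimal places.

90.10

Original equilibrium: 666 - 5P = 5P - 284 gives 950 = 10P, so P = 95 and q = 191.
The new curves are qd = 532 - 5P (demand) and qs = 5P - 369 (supply).
Equate the new curves: 532 - 5P = 5P - 369, giving 901 = 10P, P = 90.1, q = 81.5.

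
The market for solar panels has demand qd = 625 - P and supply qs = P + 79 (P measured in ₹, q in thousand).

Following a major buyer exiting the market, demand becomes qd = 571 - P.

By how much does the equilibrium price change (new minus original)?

-27

Initially, 625 - P = P + 79, so 546 = 2P and P = 273, q = 352.
After the shift, demand is qd = 571 - P and supply is qs = P + 79.
Clearing the new market: 571 - P = P + 79, so P = 246 and q = 325.
ΔP = 246 − 273 = -27.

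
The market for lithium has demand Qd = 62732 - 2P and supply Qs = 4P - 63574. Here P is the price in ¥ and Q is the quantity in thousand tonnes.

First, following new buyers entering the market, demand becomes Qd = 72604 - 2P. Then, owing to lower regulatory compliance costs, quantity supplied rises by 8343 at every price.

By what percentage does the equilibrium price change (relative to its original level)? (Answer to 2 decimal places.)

+1.21

Solve the original market: 62732 - 2P = 4P - 63574, hence P = 21051 and Q = 20630.
The shock moves the curves to Qd = 72604 - 2P and Qs = 4P - 55231.
Clearing the new market: 72604 - 2P = 4P - 55231, so P = 127835/6 ≈ 21305.8333 and Q = 89977/3 ≈ 29992.3333.
%ΔP = (21305.8333 − 21051) / 21051 × 100 = +1.21%.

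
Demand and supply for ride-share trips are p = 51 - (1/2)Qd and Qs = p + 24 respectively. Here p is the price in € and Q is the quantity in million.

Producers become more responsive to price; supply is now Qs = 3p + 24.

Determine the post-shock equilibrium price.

15.6

Original equilibrium: 102 - 2p = p + 24 gives 78 = 3p, so p = 26 and Q = 50.
With the change applied: demand Qd = 102 - 2p, supply Qs = 3p + 24.
Equate the new curves: 102 - 2p = 3p + 24, giving 78 = 5p, p = 15.6, Q = 70.8.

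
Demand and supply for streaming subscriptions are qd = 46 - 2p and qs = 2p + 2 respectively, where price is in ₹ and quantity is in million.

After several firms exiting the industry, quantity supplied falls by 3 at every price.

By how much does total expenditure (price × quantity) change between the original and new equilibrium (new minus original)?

+0.375

Before the shock: 46 - 2p = 2p + 2 ⇒ 44 = 4p ⇒ p = 11, q = 24.
The new curves are qd = 46 - 2p (demand) and qs = 2p - 1 (supply).
Setting them equal: 46 - 2p = 2p - 1 → 47 = 4p, so p = 11.75 and q = 22.5.
Expenditure moves from 11×24 = 264 to 11.75×22.5 = 264.375; change = +0.375.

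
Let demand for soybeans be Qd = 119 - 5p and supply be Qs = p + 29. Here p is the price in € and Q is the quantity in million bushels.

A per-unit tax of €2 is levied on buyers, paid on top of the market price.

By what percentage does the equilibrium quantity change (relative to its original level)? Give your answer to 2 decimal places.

Before the shock: 119 - 5p = p + 29 ⇒ 90 = 6p ⇒ p = 15, Q = 44.
Since buyers pay the price plus the tax, the effective demand curve becomes Qd = 109 - 5p.
Equate the new curves: 109 - 5p = p + 29, giving 80 = 6p, p = 40/3 ≈ 13.3333, Q = 127/3 ≈ 42.3333.
%ΔQ = (42.3333 − 44) / 44 × 100 = -3.79%.

-3.79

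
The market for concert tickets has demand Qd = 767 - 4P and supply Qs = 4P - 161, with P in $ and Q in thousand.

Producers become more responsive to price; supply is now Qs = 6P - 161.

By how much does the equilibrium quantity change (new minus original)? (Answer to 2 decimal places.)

+92.80

Before the shock: 767 - 4P = 4P - 161 ⇒ 928 = 8P ⇒ P = 116, Q = 303.
After the shift, demand is Qd = 767 - 4P and supply is Qs = 6P - 161.
Clearing the new market: 767 - 4P = 6P - 161, so P = 92.8 and Q = 395.8.
ΔQ = 395.8 − 303 = +92.80.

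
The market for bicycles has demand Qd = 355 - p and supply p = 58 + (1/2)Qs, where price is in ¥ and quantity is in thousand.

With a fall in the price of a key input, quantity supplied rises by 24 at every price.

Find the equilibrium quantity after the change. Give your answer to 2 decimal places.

Before the shock: 355 - p = 2p - 116 ⇒ 471 = 3p ⇒ p = 157, Q = 198.
With the change applied: demand Qd = 355 - p, supply Qs = 2p - 92.
Equate the new curves: 355 - p = 2p - 92, giving 447 = 3p, p = 149, Q = 206.

206.00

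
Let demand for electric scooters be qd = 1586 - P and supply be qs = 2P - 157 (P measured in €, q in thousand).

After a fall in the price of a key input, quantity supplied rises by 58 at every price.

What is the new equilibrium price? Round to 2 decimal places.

561.67

Original equilibrium: 1586 - P = 2P - 157 gives 1743 = 3P, so P = 581 and q = 1005.
The new curves are qd = 1586 - P (demand) and qs = 2P - 99 (supply).
New equilibrium: 1586 - P = 2P - 99 ⇒ 1685 = 3P ⇒ P = 1685/3 ≈ 561.6667, q = 3073/3 ≈ 1024.3333.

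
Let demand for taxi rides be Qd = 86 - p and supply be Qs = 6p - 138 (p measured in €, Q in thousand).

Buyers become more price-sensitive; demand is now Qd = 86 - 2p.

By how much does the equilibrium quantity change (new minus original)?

-24

Initially, 86 - p = 6p - 138, so 224 = 7p and p = 32, Q = 54.
After the shift, demand is Qd = 86 - 2p and supply is Qs = 6p - 138.
Clearing the new market: 86 - 2p = 6p - 138, so p = 28 and Q = 30.
ΔQ = 30 − 54 = -24.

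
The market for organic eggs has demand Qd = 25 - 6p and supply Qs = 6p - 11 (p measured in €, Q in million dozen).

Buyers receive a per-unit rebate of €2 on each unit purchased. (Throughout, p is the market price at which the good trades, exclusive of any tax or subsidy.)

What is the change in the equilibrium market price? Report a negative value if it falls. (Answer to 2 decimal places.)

Before the shock: 25 - 6p = 6p - 11 ⇒ 36 = 12p ⇒ p = 3, Q = 7.
Since buyers' out-of-pocket price is the market price minus the rebate, the effective demand curve becomes Qd = 37 - 6p.
Clearing the new market: 37 - 6p = 6p - 11, so p = 4 and Q = 13.
Δp = 4 − 3 = +1.00.

+1.00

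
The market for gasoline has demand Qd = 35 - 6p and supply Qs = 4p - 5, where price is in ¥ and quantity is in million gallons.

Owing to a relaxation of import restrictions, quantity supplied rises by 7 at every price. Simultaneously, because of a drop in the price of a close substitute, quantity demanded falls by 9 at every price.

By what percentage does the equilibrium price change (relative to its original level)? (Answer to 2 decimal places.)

Before the shock: 35 - 6p = 4p - 5 ⇒ 40 = 10p ⇒ p = 4, Q = 11.
The new curves are Qd = 26 - 6p (demand) and Qs = 4p + 2 (supply).
New equilibrium: 26 - 6p = 4p + 2 ⇒ 24 = 10p ⇒ p = 2.4, Q = 11.6.
%Δp = (2.4 − 4) / 4 × 100 = -40.00%.

-40.00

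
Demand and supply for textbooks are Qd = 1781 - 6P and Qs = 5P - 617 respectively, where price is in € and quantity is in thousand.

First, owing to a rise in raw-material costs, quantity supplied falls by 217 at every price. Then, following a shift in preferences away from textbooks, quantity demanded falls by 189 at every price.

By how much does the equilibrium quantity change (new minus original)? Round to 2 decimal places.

Original equilibrium: 1781 - 6P = 5P - 617 gives 2398 = 11P, so P = 218 and Q = 473.
The shock moves the curves to Qd = 1592 - 6P and Qs = 5P - 834.
Equate the new curves: 1592 - 6P = 5P - 834, giving 2426 = 11P, P = 2426/11 ≈ 220.5455, Q = 2956/11 ≈ 268.7273.
ΔQ = 268.7273 − 473 = -204.27.

-204.27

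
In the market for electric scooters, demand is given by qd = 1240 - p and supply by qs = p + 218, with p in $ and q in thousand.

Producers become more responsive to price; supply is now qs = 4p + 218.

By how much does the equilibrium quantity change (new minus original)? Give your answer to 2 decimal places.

Original equilibrium: 1240 - p = p + 218 gives 1022 = 2p, so p = 511 and q = 729.
The new curves are qd = 1240 - p (demand) and qs = 4p + 218 (supply).
Equate the new curves: 1240 - p = 4p + 218, giving 1022 = 5p, p = 204.4, q = 1035.6.
Δq = 1035.6 − 729 = +306.60.

+306.60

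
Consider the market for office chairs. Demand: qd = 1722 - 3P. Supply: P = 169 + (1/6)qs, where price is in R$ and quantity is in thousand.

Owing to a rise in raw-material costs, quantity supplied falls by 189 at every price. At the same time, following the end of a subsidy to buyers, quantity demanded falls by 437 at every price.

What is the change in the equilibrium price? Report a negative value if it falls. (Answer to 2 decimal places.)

-27.56

Initially, 1722 - 3P = 6P - 1014, so 2736 = 9P and P = 304, q = 810.
The shock moves the curves to qd = 1285 - 3P and qs = 6P - 1203.
New equilibrium: 1285 - 3P = 6P - 1203 ⇒ 2488 = 9P ⇒ P = 2488/9 ≈ 276.4444, q = 1367/3 ≈ 455.6667.
ΔP = 276.4444 − 304 = -27.56.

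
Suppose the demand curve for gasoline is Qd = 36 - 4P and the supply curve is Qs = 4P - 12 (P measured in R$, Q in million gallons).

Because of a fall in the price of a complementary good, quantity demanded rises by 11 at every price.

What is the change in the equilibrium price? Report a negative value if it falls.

+1.375

Original equilibrium: 36 - 4P = 4P - 12 gives 48 = 8P, so P = 6 and Q = 12.
With the change applied: demand Qd = 47 - 4P, supply Qs = 4P - 12.
Clearing the new market: 47 - 4P = 4P - 12, so P = 7.375 and Q = 17.5.
ΔP = 7.375 − 6 = +1.375.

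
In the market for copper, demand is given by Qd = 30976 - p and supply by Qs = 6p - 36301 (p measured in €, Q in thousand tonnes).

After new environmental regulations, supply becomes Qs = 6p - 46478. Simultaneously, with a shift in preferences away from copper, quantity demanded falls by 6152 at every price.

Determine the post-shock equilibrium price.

Before the shock: 30976 - p = 6p - 36301 ⇒ 67277 = 7p ⇒ p = 9611, Q = 21365.
With the change applied: demand Qd = 24824 - p, supply Qs = 6p - 46478.
Clearing the new market: 24824 - p = 6p - 46478, so p = 10186 and Q = 14638.

10186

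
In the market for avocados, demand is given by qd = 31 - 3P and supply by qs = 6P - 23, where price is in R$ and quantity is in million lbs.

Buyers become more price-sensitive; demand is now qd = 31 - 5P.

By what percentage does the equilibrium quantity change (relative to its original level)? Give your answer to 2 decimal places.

-50.35

Initially, 31 - 3P = 6P - 23, so 54 = 9P and P = 6, q = 13.
With the change applied: demand qd = 31 - 5P, supply qs = 6P - 23.
Equate the new curves: 31 - 5P = 6P - 23, giving 54 = 11P, P = 54/11 ≈ 4.9091, q = 71/11 ≈ 6.4545.
%Δq = (6.4545 − 13) / 13 × 100 = -50.35%.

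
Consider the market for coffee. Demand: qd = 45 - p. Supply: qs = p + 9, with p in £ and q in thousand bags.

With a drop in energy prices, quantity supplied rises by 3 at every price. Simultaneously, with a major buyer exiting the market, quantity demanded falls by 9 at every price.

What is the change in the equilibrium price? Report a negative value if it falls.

Initially, 45 - p = p + 9, so 36 = 2p and p = 18, q = 27.
The new curves are qd = 36 - p (demand) and qs = p + 12 (supply).
Clearing the new market: 36 - p = p + 12, so p = 12 and q = 24.
Δp = 12 − 18 = -6.

-6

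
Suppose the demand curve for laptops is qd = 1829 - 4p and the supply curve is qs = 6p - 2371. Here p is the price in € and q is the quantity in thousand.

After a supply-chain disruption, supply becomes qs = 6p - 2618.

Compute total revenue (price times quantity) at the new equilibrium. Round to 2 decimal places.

22323.94

Original equilibrium: 1829 - 4p = 6p - 2371 gives 4200 = 10p, so p = 420 and q = 149.
After the shift, demand is qd = 1829 - 4p and supply is qs = 6p - 2618.
Setting them equal: 1829 - 4p = 6p - 2618 → 4447 = 10p, so p = 444.7 and q = 50.2.
New expenditure = 444.7 × 50.2 = 22323.94.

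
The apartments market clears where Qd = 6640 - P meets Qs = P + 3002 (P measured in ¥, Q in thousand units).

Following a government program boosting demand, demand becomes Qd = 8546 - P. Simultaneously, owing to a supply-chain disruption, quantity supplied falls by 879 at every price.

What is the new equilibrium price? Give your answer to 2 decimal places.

Original equilibrium: 6640 - P = P + 3002 gives 3638 = 2P, so P = 1819 and Q = 4821.
The new curves are Qd = 8546 - P (demand) and Qs = P + 2123 (supply).
New equilibrium: 8546 - P = P + 2123 ⇒ 6423 = 2P ⇒ P = 3211.5, Q = 5334.5.

3211.50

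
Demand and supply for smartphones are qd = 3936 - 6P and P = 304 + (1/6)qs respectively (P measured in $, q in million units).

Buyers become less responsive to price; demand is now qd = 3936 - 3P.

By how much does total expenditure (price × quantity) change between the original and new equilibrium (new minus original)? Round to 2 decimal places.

+783360.00

Solve the original market: 3936 - 6P = 6P - 1824, hence P = 480 and q = 1056.
After the shift, demand is qd = 3936 - 3P and supply is qs = 6P - 1824.
Setting them equal: 3936 - 3P = 6P - 1824 → 5760 = 9P, so P = 640 and q = 2016.
Expenditure moves from 480×1056 = 506880 to 640×2016 = 1290240; change = +783360.00.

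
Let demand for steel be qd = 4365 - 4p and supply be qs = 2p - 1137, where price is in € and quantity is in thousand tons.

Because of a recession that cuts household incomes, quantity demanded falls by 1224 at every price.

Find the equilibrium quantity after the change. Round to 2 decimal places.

Before the shock: 4365 - 4p = 2p - 1137 ⇒ 5502 = 6p ⇒ p = 917, q = 697.
After the shift, demand is qd = 3141 - 4p and supply is qs = 2p - 1137.
Equate the new curves: 3141 - 4p = 2p - 1137, giving 4278 = 6p, p = 713, q = 289.

289.00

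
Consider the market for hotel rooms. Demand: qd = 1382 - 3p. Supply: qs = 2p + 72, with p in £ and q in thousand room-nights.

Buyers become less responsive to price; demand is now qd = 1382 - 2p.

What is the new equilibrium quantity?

727

Before the shock: 1382 - 3p = 2p + 72 ⇒ 1310 = 5p ⇒ p = 262, q = 596.
After the shift, demand is qd = 1382 - 2p and supply is qs = 2p + 72.
Setting them equal: 1382 - 2p = 2p + 72 → 1310 = 4p, so p = 327.5 and q = 727.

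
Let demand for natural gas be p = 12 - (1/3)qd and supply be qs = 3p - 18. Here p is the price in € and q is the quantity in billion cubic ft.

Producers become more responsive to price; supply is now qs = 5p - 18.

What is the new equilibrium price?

6.75

Original equilibrium: 36 - 3p = 3p - 18 gives 54 = 6p, so p = 9 and q = 9.
After the shift, demand is qd = 36 - 3p and supply is qs = 5p - 18.
New equilibrium: 36 - 3p = 5p - 18 ⇒ 54 = 8p ⇒ p = 6.75, q = 15.75.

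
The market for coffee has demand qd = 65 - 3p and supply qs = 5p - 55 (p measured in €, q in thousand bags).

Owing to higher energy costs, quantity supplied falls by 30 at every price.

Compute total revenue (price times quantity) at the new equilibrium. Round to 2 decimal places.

164.06

Initially, 65 - 3p = 5p - 55, so 120 = 8p and p = 15, q = 20.
The shock moves the curves to qd = 65 - 3p and qs = 5p - 85.
Equate the new curves: 65 - 3p = 5p - 85, giving 150 = 8p, p = 18.75, q = 8.75.
New expenditure = 18.75 × 8.75 = 164.06.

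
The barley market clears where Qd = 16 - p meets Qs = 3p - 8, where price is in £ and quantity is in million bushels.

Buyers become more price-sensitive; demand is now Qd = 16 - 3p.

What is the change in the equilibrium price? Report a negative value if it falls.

-2

Solve the original market: 16 - p = 3p - 8, hence p = 6 and Q = 10.
The shock moves the curves to Qd = 16 - 3p and Qs = 3p - 8.
Clearing the new market: 16 - 3p = 3p - 8, so p = 4 and Q = 4.
Δp = 4 − 6 = -2.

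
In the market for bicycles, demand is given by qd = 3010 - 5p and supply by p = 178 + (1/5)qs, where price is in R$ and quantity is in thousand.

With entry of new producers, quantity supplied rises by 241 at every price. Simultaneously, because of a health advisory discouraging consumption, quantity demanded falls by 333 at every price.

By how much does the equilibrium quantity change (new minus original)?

-46

Initially, 3010 - 5p = 5p - 890, so 3900 = 10p and p = 390, q = 1060.
The new curves are qd = 2677 - 5p (demand) and qs = 5p - 649 (supply).
Equate the new curves: 2677 - 5p = 5p - 649, giving 3326 = 10p, p = 332.6, q = 1014.
Δq = 1014 − 1060 = -46.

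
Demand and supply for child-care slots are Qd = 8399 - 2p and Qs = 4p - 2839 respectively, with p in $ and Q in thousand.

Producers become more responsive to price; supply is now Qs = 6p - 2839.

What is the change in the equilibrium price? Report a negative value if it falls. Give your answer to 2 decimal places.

-468.25

Initially, 8399 - 2p = 4p - 2839, so 11238 = 6p and p = 1873, Q = 4653.
With the change applied: demand Qd = 8399 - 2p, supply Qs = 6p - 2839.
New equilibrium: 8399 - 2p = 6p - 2839 ⇒ 11238 = 8p ⇒ p = 1404.75, Q = 5589.5.
Δp = 1404.75 − 1873 = -468.25.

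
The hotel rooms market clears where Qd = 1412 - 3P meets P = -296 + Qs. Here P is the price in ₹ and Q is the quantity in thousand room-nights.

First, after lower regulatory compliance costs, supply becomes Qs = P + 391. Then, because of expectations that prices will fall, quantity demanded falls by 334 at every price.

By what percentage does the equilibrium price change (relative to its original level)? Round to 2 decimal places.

-38.44

Before the shock: 1412 - 3P = P + 296 ⇒ 1116 = 4P ⇒ P = 279, Q = 575.
With the change applied: demand Qd = 1078 - 3P, supply Qs = P + 391.
Setting them equal: 1078 - 3P = P + 391 → 687 = 4P, so P = 171.75 and Q = 562.75.
%ΔP = (171.75 − 279) / 279 × 100 = -38.44%.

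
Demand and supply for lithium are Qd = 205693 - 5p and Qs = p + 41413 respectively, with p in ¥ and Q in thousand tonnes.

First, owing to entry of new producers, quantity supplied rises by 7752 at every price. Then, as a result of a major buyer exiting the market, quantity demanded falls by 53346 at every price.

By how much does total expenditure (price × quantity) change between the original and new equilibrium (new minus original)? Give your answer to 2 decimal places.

-742325026.00

Before the shock: 205693 - 5p = p + 41413 ⇒ 164280 = 6p ⇒ p = 27380, Q = 68793.
The new curves are Qd = 152347 - 5p (demand) and Qs = p + 49165 (supply).
Equate the new curves: 152347 - 5p = p + 49165, giving 103182 = 6p, p = 17197, Q = 66362.
Expenditure moves from 27380×68793 = 1883552340 to 17197×66362 = 1141227314; change = -742325026.00.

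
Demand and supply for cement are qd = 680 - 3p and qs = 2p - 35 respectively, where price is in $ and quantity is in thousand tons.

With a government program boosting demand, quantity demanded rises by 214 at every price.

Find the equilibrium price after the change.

Solve the original market: 680 - 3p = 2p - 35, hence p = 143 and q = 251.
After the shift, demand is qd = 894 - 3p and supply is qs = 2p - 35.
Clearing the new market: 894 - 3p = 2p - 35, so p = 185.8 and q = 336.6.

185.8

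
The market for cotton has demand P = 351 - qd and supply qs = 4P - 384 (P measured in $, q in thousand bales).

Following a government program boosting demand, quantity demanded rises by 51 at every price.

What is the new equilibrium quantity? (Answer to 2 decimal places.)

Before the shock: 351 - P = 4P - 384 ⇒ 735 = 5P ⇒ P = 147, q = 204.
With the change applied: demand qd = 402 - P, supply qs = 4P - 384.
New equilibrium: 402 - P = 4P - 384 ⇒ 786 = 5P ⇒ P = 157.2, q = 244.8.

244.80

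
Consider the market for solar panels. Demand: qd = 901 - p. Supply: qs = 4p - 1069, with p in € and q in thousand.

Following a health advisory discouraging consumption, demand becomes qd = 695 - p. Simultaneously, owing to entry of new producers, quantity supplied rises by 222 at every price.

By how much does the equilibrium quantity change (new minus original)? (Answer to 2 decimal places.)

Before the shock: 901 - p = 4p - 1069 ⇒ 1970 = 5p ⇒ p = 394, q = 507.
The shock moves the curves to qd = 695 - p and qs = 4p - 847.
Equate the new curves: 695 - p = 4p - 847, giving 1542 = 5p, p = 308.4, q = 386.6.
Δq = 386.6 − 507 = -120.40.

-120.40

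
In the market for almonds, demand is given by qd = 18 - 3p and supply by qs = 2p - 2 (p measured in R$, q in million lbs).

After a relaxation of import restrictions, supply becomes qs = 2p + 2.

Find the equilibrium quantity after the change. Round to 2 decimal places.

8.40

Original equilibrium: 18 - 3p = 2p - 2 gives 20 = 5p, so p = 4 and q = 6.
With the change applied: demand qd = 18 - 3p, supply qs = 2p + 2.
Setting them equal: 18 - 3p = 2p + 2 → 16 = 5p, so p = 3.2 and q = 8.4.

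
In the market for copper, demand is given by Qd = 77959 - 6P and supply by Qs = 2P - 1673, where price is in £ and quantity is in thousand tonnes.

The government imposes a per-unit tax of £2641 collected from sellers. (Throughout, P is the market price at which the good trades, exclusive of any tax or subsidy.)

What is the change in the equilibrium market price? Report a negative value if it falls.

Original equilibrium: 77959 - 6P = 2P - 1673 gives 79632 = 8P, so P = 9954 and Q = 18235.
Since sellers keep the price net of the tax, the effective supply curve becomes Qs = 2P - 6955.
Clearing the new market: 77959 - 6P = 2P - 6955, so P = 10614.25 and Q = 14273.5.
ΔP = 10614.25 − 9954 = +660.25.

+660.25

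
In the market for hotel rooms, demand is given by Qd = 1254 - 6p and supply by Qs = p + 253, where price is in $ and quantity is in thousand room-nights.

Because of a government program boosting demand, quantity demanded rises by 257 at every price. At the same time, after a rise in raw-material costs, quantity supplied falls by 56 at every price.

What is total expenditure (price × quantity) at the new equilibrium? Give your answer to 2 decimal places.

Before the shock: 1254 - 6p = p + 253 ⇒ 1001 = 7p ⇒ p = 143, Q = 396.
With the change applied: demand Qd = 1511 - 6p, supply Qs = p + 197.
Setting them equal: 1511 - 6p = p + 197 → 1314 = 7p, so p = 1314/7 ≈ 187.7143 and Q = 2693/7 ≈ 384.7143.
New expenditure = 187.7143 × 384.7143 = 72216.37.

72216.37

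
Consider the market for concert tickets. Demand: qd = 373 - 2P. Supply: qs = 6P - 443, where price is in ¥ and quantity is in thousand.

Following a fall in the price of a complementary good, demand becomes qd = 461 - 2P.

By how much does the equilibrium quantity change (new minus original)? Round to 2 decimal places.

+66.00

Solve the original market: 373 - 2P = 6P - 443, hence P = 102 and q = 169.
After the shift, demand is qd = 461 - 2P and supply is qs = 6P - 443.
New equilibrium: 461 - 2P = 6P - 443 ⇒ 904 = 8P ⇒ P = 113, q = 235.
Δq = 235 − 169 = +66.00.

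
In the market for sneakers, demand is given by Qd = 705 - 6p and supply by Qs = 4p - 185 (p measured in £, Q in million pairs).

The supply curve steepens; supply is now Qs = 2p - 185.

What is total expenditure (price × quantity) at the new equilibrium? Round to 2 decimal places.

Initially, 705 - 6p = 4p - 185, so 890 = 10p and p = 89, Q = 171.
The shock moves the curves to Qd = 705 - 6p and Qs = 2p - 185.
New equilibrium: 705 - 6p = 2p - 185 ⇒ 890 = 8p ⇒ p = 111.25, Q = 37.5.
New expenditure = 111.25 × 37.5 = 4171.88.

4171.88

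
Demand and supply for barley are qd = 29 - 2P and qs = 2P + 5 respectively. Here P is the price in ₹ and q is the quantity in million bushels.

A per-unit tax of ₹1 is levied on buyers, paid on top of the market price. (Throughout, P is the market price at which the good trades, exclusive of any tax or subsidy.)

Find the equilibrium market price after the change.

5.5

Original equilibrium: 29 - 2P = 2P + 5 gives 24 = 4P, so P = 6 and q = 17.
Since buyers pay the price plus the tax, the effective demand curve becomes qd = 27 - 2P.
New equilibrium: 27 - 2P = 2P + 5 ⇒ 22 = 4P ⇒ P = 5.5, q = 16.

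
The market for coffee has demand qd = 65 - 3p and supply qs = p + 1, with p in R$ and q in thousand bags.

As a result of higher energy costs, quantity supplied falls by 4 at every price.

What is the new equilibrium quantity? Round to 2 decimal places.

14.00

Initially, 65 - 3p = p + 1, so 64 = 4p and p = 16, q = 17.
After the shift, demand is qd = 65 - 3p and supply is qs = p - 3.
New equilibrium: 65 - 3p = p - 3 ⇒ 68 = 4p ⇒ p = 17, q = 14.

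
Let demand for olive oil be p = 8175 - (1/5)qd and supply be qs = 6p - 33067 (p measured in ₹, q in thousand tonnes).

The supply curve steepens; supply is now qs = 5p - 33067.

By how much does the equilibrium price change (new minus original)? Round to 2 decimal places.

Before the shock: 40875 - 5p = 6p - 33067 ⇒ 73942 = 11p ⇒ p = 6722, q = 7265.
The new curves are qd = 40875 - 5p (demand) and qs = 5p - 33067 (supply).
Clearing the new market: 40875 - 5p = 5p - 33067, so p = 7394.2 and q = 3904.
Δp = 7394.2 − 6722 = +672.20.

+672.20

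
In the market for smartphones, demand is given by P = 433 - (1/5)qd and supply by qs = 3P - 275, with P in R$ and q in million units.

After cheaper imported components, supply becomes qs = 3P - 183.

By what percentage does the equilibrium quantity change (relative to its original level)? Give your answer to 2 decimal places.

Original equilibrium: 2165 - 5P = 3P - 275 gives 2440 = 8P, so P = 305 and q = 640.
The new curves are qd = 2165 - 5P (demand) and qs = 3P - 183 (supply).
Clearing the new market: 2165 - 5P = 3P - 183, so P = 293.5 and q = 697.5.
%Δq = (697.5 − 640) / 640 × 100 = +8.98%.

+8.98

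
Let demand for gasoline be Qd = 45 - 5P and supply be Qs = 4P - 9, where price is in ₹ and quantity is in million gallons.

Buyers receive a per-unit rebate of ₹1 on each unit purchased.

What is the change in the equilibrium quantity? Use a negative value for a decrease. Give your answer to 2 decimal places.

+2.22

Initially, 45 - 5P = 4P - 9, so 54 = 9P and P = 6, Q = 15.
Since buyers' out-of-pocket price is the market price minus the rebate, the effective demand curve becomes Qd = 50 - 5P.
Clearing the new market: 50 - 5P = 4P - 9, so P = 59/9 ≈ 6.5556 and Q = 155/9 ≈ 17.2222.
ΔQ = 17.2222 − 15 = +2.22.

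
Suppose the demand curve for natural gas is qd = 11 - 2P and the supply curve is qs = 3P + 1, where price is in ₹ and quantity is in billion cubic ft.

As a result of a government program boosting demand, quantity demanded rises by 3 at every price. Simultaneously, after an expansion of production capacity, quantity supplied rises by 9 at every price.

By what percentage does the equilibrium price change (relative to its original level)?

-60

Solve the original market: 11 - 2P = 3P + 1, hence P = 2 and q = 7.
After the shift, demand is qd = 14 - 2P and supply is qs = 3P + 10.
Clearing the new market: 14 - 2P = 3P + 10, so P = 0.8 and q = 12.4.
%ΔP = (0.8 − 2) / 2 × 100 = -60%.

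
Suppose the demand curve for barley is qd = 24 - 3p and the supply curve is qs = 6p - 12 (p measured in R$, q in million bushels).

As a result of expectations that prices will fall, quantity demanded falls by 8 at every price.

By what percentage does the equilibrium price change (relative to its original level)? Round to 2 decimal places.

Before the shock: 24 - 3p = 6p - 12 ⇒ 36 = 9p ⇒ p = 4, q = 12.
The shock moves the curves to qd = 16 - 3p and qs = 6p - 12.
Equate the new curves: 16 - 3p = 6p - 12, giving 28 = 9p, p = 28/9 ≈ 3.1111, q = 20/3 ≈ 6.6667.
%Δp = (3.1111 − 4) / 4 × 100 = -22.22%.

-22.22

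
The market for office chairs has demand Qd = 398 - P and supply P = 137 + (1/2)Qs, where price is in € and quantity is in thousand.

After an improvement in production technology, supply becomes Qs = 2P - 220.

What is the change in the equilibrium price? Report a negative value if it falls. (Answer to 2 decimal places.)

Original equilibrium: 398 - P = 2P - 274 gives 672 = 3P, so P = 224 and Q = 174.
After the shift, demand is Qd = 398 - P and supply is Qs = 2P - 220.
Clearing the new market: 398 - P = 2P - 220, so P = 206 and Q = 192.
ΔP = 206 − 224 = -18.00.

-18.00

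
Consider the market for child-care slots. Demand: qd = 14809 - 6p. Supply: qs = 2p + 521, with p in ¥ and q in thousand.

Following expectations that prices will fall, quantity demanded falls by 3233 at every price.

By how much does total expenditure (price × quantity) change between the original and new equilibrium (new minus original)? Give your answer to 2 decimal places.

Original equilibrium: 14809 - 6p = 2p + 521 gives 14288 = 8p, so p = 1786 and q = 4093.
The new curves are qd = 11576 - 6p (demand) and qs = 2p + 521 (supply).
New equilibrium: 11576 - 6p = 2p + 521 ⇒ 11055 = 8p ⇒ p = 1381.875, q = 3284.75.
Expenditure moves from 1786×4093 = 7310098 to 1381.875×3284.75 = 4539113.90625; change = -2770984.09.

-2770984.09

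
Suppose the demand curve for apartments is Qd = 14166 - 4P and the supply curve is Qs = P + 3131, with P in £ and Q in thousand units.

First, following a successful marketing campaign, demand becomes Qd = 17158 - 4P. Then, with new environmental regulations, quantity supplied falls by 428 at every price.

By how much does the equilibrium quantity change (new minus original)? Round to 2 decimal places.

+256.00

Original equilibrium: 14166 - 4P = P + 3131 gives 11035 = 5P, so P = 2207 and Q = 5338.
With the change applied: demand Qd = 17158 - 4P, supply Qs = P + 2703.
Clearing the new market: 17158 - 4P = P + 2703, so P = 2891 and Q = 5594.
ΔQ = 5594 − 5338 = +256.00.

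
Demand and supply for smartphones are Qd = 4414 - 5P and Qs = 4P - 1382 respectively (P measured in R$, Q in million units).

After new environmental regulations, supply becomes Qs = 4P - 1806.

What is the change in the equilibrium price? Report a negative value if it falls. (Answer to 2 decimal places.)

+47.11

Original equilibrium: 4414 - 5P = 4P - 1382 gives 5796 = 9P, so P = 644 and Q = 1194.
After the shift, demand is Qd = 4414 - 5P and supply is Qs = 4P - 1806.
Equate the new curves: 4414 - 5P = 4P - 1806, giving 6220 = 9P, P = 6220/9 ≈ 691.1111, Q = 8626/9 ≈ 958.4444.
ΔP = 691.1111 − 644 = +47.11.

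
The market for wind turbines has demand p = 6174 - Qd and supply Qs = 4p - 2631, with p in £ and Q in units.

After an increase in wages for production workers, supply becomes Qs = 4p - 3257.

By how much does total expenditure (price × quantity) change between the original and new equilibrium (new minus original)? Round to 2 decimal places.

Before the shock: 6174 - p = 4p - 2631 ⇒ 8805 = 5p ⇒ p = 1761, Q = 4413.
The shock moves the curves to Qd = 6174 - p and Qs = 4p - 3257.
Setting them equal: 6174 - p = 4p - 3257 → 9431 = 5p, so p = 1886.2 and Q = 4287.8.
Expenditure moves from 1761×4413 = 7771293 to 1886.2×4287.8 = 8087648.36; change = +316355.36.

+316355.36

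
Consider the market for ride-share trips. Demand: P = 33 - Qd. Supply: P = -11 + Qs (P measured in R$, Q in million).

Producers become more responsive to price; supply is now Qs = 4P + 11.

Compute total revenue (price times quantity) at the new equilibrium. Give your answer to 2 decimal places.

125.84

Initially, 33 - P = P + 11, so 22 = 2P and P = 11, Q = 22.
The shock moves the curves to Qd = 33 - P and Qs = 4P + 11.
Clearing the new market: 33 - P = 4P + 11, so P = 4.4 and Q = 28.6.
New expenditure = 4.4 × 28.6 = 125.84.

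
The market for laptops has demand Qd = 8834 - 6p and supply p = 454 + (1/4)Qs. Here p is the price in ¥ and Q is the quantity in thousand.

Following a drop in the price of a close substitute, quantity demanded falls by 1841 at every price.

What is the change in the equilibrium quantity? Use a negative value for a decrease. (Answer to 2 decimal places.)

Before the shock: 8834 - 6p = 4p - 1816 ⇒ 10650 = 10p ⇒ p = 1065, Q = 2444.
The shock moves the curves to Qd = 6993 - 6p and Qs = 4p - 1816.
New equilibrium: 6993 - 6p = 4p - 1816 ⇒ 8809 = 10p ⇒ p = 880.9, Q = 1707.6.
ΔQ = 1707.6 − 2444 = -736.40.

-736.40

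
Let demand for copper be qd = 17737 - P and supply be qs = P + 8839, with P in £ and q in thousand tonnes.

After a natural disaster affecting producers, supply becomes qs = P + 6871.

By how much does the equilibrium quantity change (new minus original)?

Before the shock: 17737 - P = P + 8839 ⇒ 8898 = 2P ⇒ P = 4449, q = 13288.
After the shift, demand is qd = 17737 - P and supply is qs = P + 6871.
Equate the new curves: 17737 - P = P + 6871, giving 10866 = 2P, P = 5433, q = 12304.
Δq = 12304 − 13288 = -984.

-984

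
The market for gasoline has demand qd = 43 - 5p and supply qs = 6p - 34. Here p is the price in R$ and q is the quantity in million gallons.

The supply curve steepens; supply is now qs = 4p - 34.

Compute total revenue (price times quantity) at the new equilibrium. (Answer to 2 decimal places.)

Solve the original market: 43 - 5p = 6p - 34, hence p = 7 and q = 8.
The shock moves the curves to qd = 43 - 5p and qs = 4p - 34.
Clearing the new market: 43 - 5p = 4p - 34, so p = 77/9 ≈ 8.5556 and q = 2/9 ≈ 0.2222.
New expenditure = 8.5556 × 0.2222 = 1.90.

1.90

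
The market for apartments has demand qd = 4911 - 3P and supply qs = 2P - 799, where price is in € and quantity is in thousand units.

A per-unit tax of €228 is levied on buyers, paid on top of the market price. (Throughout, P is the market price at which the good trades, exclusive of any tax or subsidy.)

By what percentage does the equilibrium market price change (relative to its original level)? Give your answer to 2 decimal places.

Initially, 4911 - 3P = 2P - 799, so 5710 = 5P and P = 1142, q = 1485.
Since buyers pay the price plus the tax, the effective demand curve becomes qd = 4227 - 3P.
New equilibrium: 4227 - 3P = 2P - 799 ⇒ 5026 = 5P ⇒ P = 1005.2, q = 1211.4.
%ΔP = (1005.2 − 1142) / 1142 × 100 = -11.98%.

-11.98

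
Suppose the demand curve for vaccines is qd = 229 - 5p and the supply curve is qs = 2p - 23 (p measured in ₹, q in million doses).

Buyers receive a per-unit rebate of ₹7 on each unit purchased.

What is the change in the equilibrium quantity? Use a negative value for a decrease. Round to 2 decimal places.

Solve the original market: 229 - 5p = 2p - 23, hence p = 36 and q = 49.
Since buyers' out-of-pocket price is the market price minus the rebate, the effective demand curve becomes qd = 264 - 5p.
Clearing the new market: 264 - 5p = 2p - 23, so p = 41 and q = 59.
Δq = 59 − 49 = +10.00.

+10.00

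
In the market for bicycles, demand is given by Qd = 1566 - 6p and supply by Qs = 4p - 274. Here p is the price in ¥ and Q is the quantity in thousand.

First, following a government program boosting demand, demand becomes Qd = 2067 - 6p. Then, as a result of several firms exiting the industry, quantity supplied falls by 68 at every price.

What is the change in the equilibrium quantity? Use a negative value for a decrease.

+159.6

Original equilibrium: 1566 - 6p = 4p - 274 gives 1840 = 10p, so p = 184 and Q = 462.
The shock moves the curves to Qd = 2067 - 6p and Qs = 4p - 342.
New equilibrium: 2067 - 6p = 4p - 342 ⇒ 2409 = 10p ⇒ p = 240.9, Q = 621.6.
ΔQ = 621.6 − 462 = +159.6.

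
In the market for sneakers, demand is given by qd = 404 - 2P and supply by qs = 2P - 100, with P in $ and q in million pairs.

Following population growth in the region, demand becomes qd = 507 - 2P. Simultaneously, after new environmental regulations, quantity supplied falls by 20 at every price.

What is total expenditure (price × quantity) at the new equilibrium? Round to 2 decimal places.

Original equilibrium: 404 - 2P = 2P - 100 gives 504 = 4P, so P = 126 and q = 152.
The shock moves the curves to qd = 507 - 2P and qs = 2P - 120.
Equate the new curves: 507 - 2P = 2P - 120, giving 627 = 4P, P = 156.75, q = 193.5.
New expenditure = 156.75 × 193.5 = 30331.13.

30331.13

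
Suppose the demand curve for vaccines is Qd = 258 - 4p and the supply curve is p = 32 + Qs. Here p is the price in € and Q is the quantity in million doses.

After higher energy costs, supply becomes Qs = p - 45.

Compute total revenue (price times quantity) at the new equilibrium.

Original equilibrium: 258 - 4p = p - 32 gives 290 = 5p, so p = 58 and Q = 26.
The new curves are Qd = 258 - 4p (demand) and Qs = p - 45 (supply).
Equate the new curves: 258 - 4p = p - 45, giving 303 = 5p, p = 60.6, Q = 15.6.
New expenditure = 60.6 × 15.6 = 945.36.

945.36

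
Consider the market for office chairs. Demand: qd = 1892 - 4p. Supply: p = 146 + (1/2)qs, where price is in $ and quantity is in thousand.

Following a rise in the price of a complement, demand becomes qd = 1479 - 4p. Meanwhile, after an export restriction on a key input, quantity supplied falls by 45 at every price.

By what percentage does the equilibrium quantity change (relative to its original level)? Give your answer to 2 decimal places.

-38.46

Original equilibrium: 1892 - 4p = 2p - 292 gives 2184 = 6p, so p = 364 and q = 436.
The shock moves the curves to qd = 1479 - 4p and qs = 2p - 337.
New equilibrium: 1479 - 4p = 2p - 337 ⇒ 1816 = 6p ⇒ p = 908/3 ≈ 302.6667, q = 805/3 ≈ 268.3333.
%Δq = (268.3333 − 436) / 436 × 100 = -38.46%.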